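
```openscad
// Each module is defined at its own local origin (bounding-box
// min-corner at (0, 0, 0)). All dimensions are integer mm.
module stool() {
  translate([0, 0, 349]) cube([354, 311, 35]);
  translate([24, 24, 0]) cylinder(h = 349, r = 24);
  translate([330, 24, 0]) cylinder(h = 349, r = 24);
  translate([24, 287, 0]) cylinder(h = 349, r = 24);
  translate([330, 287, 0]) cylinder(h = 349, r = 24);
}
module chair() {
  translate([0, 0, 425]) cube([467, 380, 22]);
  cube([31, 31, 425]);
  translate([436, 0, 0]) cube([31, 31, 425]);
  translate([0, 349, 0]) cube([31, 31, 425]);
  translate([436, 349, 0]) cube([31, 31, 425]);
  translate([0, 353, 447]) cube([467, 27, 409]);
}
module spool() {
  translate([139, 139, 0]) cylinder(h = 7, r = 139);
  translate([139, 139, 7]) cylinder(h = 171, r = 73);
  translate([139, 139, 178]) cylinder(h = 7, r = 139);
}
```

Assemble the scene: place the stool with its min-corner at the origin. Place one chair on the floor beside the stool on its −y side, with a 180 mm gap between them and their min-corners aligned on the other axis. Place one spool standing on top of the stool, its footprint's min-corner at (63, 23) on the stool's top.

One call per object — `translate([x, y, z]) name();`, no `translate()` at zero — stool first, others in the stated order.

stool();
translate([0, -560, 0]) chair();
translate([63, 23, 384]) spool();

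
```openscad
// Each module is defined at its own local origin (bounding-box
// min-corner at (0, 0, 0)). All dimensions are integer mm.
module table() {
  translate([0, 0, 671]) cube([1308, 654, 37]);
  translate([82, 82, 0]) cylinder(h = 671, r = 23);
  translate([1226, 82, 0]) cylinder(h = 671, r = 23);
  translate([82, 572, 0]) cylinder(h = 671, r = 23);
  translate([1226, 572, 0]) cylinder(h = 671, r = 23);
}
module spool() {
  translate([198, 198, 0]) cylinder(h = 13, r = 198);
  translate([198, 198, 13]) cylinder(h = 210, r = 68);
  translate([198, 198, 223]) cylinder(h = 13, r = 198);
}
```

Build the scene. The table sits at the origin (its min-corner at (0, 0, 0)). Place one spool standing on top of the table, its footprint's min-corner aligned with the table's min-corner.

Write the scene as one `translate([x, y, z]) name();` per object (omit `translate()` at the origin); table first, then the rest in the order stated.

table();
translate([0, 0, 708]) spool();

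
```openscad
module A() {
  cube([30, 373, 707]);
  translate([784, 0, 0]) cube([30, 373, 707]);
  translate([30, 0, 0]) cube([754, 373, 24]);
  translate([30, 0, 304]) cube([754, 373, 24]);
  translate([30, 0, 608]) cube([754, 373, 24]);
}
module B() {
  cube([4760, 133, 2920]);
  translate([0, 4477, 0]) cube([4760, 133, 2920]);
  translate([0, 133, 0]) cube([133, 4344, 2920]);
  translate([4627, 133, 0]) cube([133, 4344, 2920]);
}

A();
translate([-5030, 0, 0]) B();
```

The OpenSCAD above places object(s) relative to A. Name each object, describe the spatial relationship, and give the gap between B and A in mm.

The house frame's nearest face is 270 mm from the bookshelf's −x face.

A is a bookshelf. B is a house frame. The house frame is on the floor beside the bookshelf on its −x side. The gap between the house frame and the bookshelf is 270 mm.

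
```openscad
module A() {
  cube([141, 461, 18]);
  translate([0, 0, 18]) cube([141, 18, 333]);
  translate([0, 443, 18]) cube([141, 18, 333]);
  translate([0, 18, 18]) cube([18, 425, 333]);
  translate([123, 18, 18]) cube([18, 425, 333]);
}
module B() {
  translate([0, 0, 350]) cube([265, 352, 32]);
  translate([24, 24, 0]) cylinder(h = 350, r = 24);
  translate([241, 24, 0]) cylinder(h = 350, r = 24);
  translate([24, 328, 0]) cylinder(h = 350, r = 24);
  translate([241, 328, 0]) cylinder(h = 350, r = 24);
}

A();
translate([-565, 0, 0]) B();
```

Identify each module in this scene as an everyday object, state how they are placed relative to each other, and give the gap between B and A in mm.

A is an open box. B is a stool. The stool is on the floor beside the open box on its −x side. The gap between the stool and the open box is 300 mm.

The stool's nearest face is 300 mm from the open box's −x face.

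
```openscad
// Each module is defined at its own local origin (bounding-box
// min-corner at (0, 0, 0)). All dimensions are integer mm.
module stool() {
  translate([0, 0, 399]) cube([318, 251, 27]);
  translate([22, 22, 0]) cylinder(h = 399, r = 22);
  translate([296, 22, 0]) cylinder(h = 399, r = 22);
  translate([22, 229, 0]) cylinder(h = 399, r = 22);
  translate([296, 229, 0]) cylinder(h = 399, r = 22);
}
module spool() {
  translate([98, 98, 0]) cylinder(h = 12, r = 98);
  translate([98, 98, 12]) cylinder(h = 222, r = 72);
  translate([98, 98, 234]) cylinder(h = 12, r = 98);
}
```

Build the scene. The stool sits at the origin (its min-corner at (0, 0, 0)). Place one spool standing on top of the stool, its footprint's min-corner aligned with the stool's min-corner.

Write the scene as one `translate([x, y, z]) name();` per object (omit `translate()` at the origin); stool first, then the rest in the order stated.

stool();
translate([0, 0, 426]) spool();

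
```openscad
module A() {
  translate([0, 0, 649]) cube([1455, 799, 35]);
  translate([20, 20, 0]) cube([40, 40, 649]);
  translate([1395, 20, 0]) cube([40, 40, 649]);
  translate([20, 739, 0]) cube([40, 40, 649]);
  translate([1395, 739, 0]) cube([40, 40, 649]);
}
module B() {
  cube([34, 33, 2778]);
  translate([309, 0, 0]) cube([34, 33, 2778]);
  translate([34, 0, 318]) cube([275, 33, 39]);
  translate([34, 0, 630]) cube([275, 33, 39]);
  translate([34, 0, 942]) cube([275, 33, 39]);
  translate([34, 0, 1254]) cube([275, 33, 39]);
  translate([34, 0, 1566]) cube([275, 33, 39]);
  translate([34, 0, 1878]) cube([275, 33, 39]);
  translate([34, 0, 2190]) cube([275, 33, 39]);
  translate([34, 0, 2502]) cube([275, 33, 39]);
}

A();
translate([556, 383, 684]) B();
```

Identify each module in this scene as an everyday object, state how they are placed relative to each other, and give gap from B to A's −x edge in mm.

A is a table. B is a ladder. The ladder is on top of the table, centred. The gap from the ladder to the table's −x edge is 556 mm.

The ladder's min-x is at 556; the table's min-x is 0; gap = 556 mm.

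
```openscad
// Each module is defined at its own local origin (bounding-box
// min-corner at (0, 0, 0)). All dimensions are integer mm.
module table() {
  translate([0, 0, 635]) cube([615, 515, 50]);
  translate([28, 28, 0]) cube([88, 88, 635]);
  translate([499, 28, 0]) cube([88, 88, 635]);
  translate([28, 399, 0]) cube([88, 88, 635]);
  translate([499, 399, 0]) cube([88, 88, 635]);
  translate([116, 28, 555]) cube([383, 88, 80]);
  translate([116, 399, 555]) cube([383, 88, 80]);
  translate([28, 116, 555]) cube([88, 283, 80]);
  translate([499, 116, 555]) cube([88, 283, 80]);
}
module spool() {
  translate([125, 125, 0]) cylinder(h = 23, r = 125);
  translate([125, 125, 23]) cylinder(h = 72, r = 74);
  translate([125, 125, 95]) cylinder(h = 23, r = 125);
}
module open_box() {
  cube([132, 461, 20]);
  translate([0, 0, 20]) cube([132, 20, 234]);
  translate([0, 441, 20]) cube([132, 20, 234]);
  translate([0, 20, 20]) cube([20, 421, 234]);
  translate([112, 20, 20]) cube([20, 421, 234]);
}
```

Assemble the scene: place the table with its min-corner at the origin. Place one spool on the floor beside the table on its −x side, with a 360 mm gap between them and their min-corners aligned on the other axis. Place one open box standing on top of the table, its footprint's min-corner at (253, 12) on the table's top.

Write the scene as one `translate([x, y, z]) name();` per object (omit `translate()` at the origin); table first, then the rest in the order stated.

table();
translate([-610, 0, 0]) spool();
translate([253, 12, 685]) open_box();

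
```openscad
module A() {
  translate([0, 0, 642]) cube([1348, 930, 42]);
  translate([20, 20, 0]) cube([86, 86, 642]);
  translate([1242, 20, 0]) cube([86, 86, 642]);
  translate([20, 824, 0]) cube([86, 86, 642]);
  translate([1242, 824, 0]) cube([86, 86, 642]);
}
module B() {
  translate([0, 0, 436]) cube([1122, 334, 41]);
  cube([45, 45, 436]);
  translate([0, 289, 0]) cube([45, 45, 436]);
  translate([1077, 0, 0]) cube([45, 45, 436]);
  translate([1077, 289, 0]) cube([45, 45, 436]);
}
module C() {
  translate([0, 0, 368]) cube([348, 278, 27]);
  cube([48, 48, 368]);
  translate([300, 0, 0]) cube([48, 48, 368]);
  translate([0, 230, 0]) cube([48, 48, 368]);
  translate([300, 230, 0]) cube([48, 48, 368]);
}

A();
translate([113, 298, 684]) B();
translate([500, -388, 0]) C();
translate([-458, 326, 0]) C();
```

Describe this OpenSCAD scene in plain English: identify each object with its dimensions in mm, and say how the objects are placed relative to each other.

A is a table: top 1348 mm (x) × 930 mm (y), 42 mm thick, upper face at z = 684 mm, on four 86×86 mm square legs, each inset 20 mm from the nearest pair of top edges, running from z = 0 to the bottom of the top.

B is a long wooden bench with a 1122 mm (x) × 334 mm (y) seat, 41 mm thick, its top surface 477 mm above the floor. Four 45 mm square legs at the seat corners, flush with the edges, run from z = 0 to the seat underside.

C is a simple wooden stool: a rectangular seat 348 mm (x) by 278 mm (y), 27 mm thick, top face at z = 395 mm, on four square legs, each 48×48 mm in cross-section. The legs rest on z = 0, each flush with a corner of the seat.

The bench is on top of the table, centred. Two stools sit around the table at the −y, −x sides.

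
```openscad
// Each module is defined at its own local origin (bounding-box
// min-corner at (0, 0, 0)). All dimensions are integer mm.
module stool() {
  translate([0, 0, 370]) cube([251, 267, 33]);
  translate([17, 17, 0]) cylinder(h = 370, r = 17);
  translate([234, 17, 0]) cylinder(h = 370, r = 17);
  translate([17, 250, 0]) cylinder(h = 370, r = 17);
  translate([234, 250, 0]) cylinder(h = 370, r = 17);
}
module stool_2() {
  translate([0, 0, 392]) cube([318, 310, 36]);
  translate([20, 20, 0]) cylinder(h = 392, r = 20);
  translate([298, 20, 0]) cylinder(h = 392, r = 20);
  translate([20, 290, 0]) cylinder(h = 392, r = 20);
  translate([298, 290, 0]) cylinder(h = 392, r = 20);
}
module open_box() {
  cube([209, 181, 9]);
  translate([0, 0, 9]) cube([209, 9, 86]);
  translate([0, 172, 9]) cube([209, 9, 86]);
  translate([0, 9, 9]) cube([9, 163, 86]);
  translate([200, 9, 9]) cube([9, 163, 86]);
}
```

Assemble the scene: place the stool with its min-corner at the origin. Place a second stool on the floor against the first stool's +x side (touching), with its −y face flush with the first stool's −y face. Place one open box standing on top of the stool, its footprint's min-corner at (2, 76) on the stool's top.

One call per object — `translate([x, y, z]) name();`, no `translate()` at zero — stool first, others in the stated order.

stool();
translate([251, 0, 0]) stool_2();
translate([2, 76, 403]) open_box();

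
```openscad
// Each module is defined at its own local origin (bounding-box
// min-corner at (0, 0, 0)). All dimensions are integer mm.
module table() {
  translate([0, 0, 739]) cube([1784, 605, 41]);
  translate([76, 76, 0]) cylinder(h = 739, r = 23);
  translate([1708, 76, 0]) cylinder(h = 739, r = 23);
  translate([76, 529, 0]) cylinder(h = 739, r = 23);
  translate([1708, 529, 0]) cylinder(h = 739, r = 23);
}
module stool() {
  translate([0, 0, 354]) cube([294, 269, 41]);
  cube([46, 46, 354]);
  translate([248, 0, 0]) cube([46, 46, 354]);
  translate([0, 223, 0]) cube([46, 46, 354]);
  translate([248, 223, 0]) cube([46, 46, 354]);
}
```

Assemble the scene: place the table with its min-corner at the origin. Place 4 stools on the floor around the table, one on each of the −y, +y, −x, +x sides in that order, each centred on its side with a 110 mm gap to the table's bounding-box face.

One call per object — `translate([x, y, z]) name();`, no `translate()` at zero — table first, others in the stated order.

table();
translate([745, -379, 0]) stool();
translate([745, 715, 0]) stool();
translate([-404, 168, 0]) stool();
translate([1894, 168, 0]) stool();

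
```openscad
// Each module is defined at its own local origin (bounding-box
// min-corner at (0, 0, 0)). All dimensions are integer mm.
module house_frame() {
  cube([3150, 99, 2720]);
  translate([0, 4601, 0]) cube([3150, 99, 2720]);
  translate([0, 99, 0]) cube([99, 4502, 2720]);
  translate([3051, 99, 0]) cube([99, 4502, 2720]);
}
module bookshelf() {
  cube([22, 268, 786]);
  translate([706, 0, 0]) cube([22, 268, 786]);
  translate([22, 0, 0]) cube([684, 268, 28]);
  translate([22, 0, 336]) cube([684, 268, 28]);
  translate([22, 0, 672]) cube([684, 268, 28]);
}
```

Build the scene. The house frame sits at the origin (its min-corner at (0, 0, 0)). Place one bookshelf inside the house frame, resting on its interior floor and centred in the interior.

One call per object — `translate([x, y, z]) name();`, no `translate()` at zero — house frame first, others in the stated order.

house_frame();
translate([1211, 2216, 0]) bookshelf();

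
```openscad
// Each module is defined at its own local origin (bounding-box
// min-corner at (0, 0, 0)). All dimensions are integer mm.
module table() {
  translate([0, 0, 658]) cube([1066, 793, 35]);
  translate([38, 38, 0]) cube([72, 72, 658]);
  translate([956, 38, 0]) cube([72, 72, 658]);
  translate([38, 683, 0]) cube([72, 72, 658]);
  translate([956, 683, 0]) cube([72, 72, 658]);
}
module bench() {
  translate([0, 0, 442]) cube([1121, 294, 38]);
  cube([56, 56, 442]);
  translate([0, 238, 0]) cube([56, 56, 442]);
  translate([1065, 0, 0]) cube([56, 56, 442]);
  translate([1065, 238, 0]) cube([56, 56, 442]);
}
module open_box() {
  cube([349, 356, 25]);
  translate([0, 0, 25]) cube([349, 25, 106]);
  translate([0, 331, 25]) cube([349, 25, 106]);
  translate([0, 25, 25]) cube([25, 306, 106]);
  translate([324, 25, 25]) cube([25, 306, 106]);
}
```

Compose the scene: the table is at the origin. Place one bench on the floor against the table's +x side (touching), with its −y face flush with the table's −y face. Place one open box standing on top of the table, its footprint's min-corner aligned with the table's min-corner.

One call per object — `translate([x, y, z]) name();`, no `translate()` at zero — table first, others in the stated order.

table();
translate([1066, 0, 0]) bench();
translate([0, 0, 693]) open_box();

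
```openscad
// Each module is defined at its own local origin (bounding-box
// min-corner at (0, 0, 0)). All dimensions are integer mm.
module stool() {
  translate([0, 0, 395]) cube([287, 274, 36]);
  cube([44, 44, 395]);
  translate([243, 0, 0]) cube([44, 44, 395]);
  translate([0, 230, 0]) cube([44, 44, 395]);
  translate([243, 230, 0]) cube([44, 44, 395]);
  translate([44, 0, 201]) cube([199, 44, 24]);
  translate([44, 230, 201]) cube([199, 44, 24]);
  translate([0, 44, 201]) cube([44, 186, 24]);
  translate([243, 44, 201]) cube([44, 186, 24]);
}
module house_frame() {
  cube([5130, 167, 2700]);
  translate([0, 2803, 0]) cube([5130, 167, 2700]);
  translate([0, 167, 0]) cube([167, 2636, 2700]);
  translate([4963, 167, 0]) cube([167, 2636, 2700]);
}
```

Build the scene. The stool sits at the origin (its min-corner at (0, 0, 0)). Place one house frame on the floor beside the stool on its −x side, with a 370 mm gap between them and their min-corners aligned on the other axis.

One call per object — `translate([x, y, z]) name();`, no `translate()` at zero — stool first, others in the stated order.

stool();
translate([-5500, 0, 0]) house_frame();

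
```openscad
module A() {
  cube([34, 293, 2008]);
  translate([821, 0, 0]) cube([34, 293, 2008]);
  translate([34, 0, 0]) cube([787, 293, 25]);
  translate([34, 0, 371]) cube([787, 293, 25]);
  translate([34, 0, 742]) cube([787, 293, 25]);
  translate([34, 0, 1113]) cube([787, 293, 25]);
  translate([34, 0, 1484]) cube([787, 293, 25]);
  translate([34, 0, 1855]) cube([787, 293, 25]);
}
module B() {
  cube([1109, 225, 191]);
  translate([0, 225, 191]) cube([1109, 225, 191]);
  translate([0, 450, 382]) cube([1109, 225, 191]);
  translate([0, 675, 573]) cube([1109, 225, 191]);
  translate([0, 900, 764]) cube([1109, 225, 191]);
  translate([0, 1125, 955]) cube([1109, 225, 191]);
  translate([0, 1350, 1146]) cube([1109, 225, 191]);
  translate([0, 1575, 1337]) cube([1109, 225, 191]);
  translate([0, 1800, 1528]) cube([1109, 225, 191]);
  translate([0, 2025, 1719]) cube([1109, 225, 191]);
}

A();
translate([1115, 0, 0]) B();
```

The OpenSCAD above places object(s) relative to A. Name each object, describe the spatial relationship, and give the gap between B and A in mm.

The staircase's nearest face is 260 mm from the bookshelf's +x face.

A is a bookshelf. B is a staircase. The staircase is on the floor beside the bookshelf on its +x side. The gap between the staircase and the bookshelf is 260 mm.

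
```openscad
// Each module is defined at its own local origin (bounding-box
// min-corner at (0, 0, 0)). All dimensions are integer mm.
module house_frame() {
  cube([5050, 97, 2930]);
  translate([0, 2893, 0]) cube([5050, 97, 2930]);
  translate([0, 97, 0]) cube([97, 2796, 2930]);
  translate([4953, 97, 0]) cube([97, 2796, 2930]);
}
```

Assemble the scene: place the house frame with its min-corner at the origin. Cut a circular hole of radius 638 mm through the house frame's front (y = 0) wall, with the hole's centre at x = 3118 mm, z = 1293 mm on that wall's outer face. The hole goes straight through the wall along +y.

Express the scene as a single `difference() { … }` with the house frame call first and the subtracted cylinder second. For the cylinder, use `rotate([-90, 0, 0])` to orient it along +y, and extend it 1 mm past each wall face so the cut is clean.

difference() {
  house_frame();
  translate([3118, -1, 1293]) rotate([-90, 0, 0]) cylinder(h = 99, r = 638);
}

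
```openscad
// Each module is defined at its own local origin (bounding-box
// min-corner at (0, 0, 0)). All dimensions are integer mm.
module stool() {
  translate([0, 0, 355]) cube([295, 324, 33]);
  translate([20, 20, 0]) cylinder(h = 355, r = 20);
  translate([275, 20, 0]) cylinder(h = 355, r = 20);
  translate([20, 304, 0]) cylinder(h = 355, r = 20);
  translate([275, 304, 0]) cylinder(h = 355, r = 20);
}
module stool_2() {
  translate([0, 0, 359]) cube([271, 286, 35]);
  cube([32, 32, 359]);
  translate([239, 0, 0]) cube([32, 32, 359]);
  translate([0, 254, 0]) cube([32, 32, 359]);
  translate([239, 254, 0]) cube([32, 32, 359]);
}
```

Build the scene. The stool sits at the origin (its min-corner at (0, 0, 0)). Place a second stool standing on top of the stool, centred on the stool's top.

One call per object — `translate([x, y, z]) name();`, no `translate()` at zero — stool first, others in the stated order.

stool();
translate([12, 19, 388]) stool_2();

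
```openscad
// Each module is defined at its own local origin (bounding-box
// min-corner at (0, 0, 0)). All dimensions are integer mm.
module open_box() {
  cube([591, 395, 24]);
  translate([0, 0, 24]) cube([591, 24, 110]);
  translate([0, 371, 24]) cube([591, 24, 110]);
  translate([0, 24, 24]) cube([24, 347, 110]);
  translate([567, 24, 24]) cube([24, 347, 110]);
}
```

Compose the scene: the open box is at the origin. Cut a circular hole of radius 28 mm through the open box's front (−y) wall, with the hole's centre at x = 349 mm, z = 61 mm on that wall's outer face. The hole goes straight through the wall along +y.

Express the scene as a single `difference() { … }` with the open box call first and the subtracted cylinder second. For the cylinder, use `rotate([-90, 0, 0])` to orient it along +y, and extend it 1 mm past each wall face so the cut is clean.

difference() {
  open_box();
  translate([349, -1, 61]) rotate([-90, 0, 0]) cylinder(h = 26, r = 28);
}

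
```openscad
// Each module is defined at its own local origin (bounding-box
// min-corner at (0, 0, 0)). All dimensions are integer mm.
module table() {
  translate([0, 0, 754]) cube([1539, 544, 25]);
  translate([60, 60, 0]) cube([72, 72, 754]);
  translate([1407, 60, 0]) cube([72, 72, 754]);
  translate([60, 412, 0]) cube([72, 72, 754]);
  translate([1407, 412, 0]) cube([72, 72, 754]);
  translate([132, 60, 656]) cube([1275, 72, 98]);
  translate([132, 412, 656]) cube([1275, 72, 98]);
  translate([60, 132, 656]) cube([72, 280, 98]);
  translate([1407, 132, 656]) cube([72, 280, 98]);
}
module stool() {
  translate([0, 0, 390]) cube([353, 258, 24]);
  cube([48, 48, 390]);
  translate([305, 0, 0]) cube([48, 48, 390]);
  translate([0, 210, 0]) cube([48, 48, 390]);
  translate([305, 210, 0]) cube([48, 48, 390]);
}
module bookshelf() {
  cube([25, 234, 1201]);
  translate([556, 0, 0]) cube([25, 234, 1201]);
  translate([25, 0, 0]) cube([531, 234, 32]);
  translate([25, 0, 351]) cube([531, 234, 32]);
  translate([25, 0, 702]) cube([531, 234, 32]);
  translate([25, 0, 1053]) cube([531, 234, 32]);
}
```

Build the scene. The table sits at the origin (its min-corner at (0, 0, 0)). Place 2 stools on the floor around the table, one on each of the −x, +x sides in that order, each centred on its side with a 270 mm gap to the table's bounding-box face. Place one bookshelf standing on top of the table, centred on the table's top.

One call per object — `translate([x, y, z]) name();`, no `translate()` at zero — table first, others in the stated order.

table();
translate([-623, 143, 0]) stool();
translate([1809, 143, 0]) stool();
translate([479, 155, 779]) bookshelf();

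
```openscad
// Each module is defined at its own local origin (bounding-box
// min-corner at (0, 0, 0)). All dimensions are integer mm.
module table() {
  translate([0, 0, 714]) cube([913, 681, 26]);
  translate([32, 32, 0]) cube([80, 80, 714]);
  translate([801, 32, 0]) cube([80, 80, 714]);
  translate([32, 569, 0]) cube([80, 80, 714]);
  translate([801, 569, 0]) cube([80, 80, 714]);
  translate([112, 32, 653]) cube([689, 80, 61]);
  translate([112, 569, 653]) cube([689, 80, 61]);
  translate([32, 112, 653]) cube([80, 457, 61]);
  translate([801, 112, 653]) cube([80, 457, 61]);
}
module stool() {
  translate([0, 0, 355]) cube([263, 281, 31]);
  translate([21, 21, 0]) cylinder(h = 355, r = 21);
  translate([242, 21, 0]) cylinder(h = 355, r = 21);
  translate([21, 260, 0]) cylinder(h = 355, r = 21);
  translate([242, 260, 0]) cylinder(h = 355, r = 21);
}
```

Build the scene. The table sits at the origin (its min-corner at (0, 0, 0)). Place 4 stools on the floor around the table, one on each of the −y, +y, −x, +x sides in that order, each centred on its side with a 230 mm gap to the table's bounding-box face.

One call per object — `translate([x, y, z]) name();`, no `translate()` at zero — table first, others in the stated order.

table();
translate([325, -511, 0]) stool();
translate([325, 911, 0]) stool();
translate([-493, 200, 0]) stool();
translate([1143, 200, 0]) stool();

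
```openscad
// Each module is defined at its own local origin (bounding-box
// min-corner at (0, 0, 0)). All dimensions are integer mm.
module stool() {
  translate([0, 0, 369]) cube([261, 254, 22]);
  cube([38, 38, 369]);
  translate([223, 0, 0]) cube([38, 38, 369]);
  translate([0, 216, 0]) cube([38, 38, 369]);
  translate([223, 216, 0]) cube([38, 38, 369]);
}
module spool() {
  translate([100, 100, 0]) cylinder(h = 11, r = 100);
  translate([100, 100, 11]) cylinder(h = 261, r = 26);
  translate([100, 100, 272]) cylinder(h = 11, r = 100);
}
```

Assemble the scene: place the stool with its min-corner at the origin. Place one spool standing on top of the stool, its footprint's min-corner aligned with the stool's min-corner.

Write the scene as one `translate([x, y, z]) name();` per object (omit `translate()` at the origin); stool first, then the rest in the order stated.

stool();
translate([0, 0, 391]) spool();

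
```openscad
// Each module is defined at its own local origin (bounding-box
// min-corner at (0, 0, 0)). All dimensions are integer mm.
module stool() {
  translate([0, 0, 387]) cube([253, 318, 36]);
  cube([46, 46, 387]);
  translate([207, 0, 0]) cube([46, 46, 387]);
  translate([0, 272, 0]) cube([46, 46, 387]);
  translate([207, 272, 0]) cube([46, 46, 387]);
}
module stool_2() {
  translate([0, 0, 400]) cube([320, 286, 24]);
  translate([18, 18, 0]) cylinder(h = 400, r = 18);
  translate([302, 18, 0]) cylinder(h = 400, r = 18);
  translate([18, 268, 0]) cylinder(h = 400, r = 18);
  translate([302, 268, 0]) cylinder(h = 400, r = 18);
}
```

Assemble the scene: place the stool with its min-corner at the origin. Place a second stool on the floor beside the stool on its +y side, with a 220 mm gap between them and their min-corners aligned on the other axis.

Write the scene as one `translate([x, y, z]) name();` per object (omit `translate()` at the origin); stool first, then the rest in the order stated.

stool();
translate([0, 538, 0]) stool_2();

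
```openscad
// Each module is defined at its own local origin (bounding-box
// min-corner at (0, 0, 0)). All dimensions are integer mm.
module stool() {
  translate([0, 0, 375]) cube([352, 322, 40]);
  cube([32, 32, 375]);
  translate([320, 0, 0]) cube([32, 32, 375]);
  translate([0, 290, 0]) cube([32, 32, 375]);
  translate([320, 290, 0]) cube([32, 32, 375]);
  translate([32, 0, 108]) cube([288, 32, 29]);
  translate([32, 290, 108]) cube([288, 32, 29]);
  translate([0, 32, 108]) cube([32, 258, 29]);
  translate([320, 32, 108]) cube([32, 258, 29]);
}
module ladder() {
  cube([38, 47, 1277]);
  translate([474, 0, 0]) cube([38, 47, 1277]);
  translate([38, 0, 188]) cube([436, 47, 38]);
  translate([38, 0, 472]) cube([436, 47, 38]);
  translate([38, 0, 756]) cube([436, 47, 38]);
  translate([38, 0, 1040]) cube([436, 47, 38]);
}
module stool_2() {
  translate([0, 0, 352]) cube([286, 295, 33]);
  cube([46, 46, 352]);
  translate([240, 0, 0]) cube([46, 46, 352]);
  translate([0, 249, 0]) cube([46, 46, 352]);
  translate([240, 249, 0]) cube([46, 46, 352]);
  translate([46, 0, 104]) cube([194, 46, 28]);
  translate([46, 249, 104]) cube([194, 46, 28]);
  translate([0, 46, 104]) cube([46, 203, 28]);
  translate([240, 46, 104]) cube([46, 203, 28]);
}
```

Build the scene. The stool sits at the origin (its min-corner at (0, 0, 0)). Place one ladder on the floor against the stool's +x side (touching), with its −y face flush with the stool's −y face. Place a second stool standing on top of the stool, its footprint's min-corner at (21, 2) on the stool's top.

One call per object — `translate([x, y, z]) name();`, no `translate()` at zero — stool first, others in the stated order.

stool();
translate([352, 0, 0]) ladder();
translate([21, 2, 415]) stool_2();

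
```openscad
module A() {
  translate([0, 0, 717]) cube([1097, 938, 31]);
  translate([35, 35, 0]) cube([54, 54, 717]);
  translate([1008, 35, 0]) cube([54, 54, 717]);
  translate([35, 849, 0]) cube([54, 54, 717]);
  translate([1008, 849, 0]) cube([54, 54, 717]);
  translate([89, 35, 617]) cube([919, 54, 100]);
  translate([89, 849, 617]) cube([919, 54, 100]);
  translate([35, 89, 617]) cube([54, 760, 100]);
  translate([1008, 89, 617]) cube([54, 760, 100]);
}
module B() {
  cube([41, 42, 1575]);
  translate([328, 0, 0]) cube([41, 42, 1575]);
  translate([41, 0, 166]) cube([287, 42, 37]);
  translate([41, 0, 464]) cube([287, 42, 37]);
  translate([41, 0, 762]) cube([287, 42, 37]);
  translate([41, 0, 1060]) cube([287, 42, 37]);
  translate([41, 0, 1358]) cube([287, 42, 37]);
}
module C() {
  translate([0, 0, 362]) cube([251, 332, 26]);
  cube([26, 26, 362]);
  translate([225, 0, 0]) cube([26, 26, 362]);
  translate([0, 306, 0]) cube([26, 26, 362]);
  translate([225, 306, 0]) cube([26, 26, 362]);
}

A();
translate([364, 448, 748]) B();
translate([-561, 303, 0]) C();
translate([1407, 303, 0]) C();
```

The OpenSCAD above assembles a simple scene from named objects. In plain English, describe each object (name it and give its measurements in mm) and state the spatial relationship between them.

A is a table: top 1097 mm (x) × 938 mm (y), 31 mm thick, upper face at z = 748 mm, on four 54×54 mm square legs, each inset 35 mm from the nearest pair of top edges, running from z = 0 to the bottom of the top. Four apron rails, 54 mm thick and 100 mm tall, run between adjacent legs with their top edges flush with the underside of the top and their outer faces flush with the legs' outer faces.

B is a wooden ladder with two side rails of 41×42 mm section and 1575 mm height, set 369 mm apart overall. Between them run 5 rectangular rungs (42 mm deep, 37 mm thick), front faces flush with the rails' −y face. The bottom of the first rung is 166 mm above the floor and each subsequent rung is 298 mm higher than the one below.

C is a simple wooden stool: a rectangular seat 251 mm (x) by 332 mm (y), 26 mm thick, top face at z = 388 mm, on four square legs, each 26×26 mm in cross-section. The legs rest on z = 0, each flush with a corner of the seat.

The ladder is on top of the table, centred. Two stools sit around the table at the −x, +x sides.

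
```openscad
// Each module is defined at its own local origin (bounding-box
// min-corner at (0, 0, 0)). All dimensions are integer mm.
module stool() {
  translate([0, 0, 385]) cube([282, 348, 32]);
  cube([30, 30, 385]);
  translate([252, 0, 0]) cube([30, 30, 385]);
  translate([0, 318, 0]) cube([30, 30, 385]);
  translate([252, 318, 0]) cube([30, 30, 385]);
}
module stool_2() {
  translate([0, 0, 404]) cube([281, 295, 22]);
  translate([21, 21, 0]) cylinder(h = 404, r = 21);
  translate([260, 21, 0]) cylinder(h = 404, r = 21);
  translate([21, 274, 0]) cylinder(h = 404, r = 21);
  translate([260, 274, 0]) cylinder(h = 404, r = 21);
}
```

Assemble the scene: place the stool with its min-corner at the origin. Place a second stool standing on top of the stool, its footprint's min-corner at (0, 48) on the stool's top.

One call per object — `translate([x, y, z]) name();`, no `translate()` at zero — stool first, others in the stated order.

stool();
translate([0, 48, 417]) stool_2();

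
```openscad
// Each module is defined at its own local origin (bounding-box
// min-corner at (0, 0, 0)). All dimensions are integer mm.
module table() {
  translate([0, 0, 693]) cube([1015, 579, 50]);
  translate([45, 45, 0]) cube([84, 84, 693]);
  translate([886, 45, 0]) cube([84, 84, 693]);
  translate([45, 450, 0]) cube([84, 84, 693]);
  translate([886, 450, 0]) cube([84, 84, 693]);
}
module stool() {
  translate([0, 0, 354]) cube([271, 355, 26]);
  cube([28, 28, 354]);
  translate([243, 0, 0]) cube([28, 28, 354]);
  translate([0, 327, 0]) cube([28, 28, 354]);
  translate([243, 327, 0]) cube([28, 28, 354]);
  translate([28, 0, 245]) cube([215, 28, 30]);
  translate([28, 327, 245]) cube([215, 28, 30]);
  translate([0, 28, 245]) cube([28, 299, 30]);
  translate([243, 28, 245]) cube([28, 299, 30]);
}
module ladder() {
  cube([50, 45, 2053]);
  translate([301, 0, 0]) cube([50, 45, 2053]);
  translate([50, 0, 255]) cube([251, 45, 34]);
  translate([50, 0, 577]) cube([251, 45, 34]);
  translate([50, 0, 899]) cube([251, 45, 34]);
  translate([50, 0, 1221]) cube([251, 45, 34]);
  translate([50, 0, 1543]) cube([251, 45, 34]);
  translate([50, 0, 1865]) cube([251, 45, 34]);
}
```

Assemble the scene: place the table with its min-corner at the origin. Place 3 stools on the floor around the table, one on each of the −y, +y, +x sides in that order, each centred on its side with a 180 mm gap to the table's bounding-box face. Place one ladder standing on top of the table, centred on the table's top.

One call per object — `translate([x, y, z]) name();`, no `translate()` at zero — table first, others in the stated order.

table();
translate([372, -535, 0]) stool();
translate([372, 759, 0]) stool();
translate([1195, 112, 0]) stool();
translate([332, 267, 743]) ladder();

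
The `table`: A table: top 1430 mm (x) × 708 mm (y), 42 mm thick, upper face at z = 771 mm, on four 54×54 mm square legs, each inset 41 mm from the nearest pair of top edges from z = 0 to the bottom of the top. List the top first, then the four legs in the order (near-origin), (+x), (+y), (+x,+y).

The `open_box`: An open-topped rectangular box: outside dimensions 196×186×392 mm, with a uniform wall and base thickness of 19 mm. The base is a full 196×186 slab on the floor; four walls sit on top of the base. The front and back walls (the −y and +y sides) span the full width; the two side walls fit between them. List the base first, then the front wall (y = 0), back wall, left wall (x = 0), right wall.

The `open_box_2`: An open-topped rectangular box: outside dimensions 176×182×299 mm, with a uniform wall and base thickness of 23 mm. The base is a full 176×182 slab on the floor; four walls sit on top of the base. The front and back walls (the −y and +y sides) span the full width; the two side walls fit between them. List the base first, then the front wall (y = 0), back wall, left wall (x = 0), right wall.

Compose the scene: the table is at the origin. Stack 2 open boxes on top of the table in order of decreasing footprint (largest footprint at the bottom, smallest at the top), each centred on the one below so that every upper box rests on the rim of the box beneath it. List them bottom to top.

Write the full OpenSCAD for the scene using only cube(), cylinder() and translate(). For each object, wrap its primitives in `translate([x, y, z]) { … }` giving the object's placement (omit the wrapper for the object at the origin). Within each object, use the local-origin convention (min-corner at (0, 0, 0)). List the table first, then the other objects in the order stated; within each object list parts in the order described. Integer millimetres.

translate([0, 0, 729]) cube([1430, 708, 42]);
translate([41, 41, 0]) cube([54, 54, 729]);
translate([1335, 41, 0]) cube([54, 54, 729]);
translate([41, 613, 0]) cube([54, 54, 729]);
translate([1335, 613, 0]) cube([54, 54, 729]);
translate([617, 261, 771]) {
  cube([196, 186, 19]);
  translate([0, 0, 19]) cube([196, 19, 373]);
  translate([0, 167, 19]) cube([196, 19, 373]);
  translate([0, 19, 19]) cube([19, 148, 373]);
  translate([177, 19, 19]) cube([19, 148, 373]);
}
translate([627, 263, 1163]) {
  cube([176, 182, 23]);
  translate([0, 0, 23]) cube([176, 23, 276]);
  translate([0, 159, 23]) cube([176, 23, 276]);
  translate([0, 23, 23]) cube([23, 136, 276]);
  translate([153, 23, 23]) cube([23, 136, 276]);
}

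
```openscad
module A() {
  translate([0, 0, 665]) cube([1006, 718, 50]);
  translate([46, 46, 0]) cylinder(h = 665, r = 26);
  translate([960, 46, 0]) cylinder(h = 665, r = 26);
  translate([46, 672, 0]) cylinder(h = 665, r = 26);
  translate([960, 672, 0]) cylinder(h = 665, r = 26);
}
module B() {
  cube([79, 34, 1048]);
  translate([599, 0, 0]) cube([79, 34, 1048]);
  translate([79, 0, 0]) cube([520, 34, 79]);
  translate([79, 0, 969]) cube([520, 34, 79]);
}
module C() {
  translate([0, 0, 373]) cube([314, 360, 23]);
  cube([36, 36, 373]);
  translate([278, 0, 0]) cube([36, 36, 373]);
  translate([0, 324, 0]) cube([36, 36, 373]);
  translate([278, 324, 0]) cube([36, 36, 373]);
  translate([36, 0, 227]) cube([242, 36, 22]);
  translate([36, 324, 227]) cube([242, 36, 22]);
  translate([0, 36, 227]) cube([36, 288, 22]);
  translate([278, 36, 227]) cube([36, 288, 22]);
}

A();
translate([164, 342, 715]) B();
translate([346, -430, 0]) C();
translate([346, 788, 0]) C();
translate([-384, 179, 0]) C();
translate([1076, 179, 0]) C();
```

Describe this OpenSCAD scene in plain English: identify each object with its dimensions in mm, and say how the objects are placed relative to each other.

A is a table: top 1006 mm (x) × 718 mm (y), 50 mm thick, upper face at z = 715 mm, on four round legs of 52 mm diameter, each leg's bounding box inset 20 mm from the nearest pair of top edges, running from z = 0 to the bottom of the top.

B is a rectangular picture frame lying in the x–z plane (depth along y). The opening is 520 mm wide (x) by 890 mm tall (z), surrounded by a border 79 mm wide on all four sides. The frame is 34 mm deep and is made of two full-height vertical stiles with two horizontal rails fitted between them.

C is a simple wooden stool: a rectangular seat 314 mm (x) by 360 mm (y), 23 mm thick, top face at z = 396 mm, on four square legs, each 36×36 mm in cross-section. The legs rest on z = 0, each flush with a corner of the seat. Four stretchers, 36 mm wide and 22 mm tall, connect adjacent legs with their undersides at z = 227 mm, each running between the inner faces of the legs it joins and aligned with the legs' outer faces on the other axis.

The picture frame is on top of the table, centred. Four stools sit around the table at the −y, +y, −x, +x sides.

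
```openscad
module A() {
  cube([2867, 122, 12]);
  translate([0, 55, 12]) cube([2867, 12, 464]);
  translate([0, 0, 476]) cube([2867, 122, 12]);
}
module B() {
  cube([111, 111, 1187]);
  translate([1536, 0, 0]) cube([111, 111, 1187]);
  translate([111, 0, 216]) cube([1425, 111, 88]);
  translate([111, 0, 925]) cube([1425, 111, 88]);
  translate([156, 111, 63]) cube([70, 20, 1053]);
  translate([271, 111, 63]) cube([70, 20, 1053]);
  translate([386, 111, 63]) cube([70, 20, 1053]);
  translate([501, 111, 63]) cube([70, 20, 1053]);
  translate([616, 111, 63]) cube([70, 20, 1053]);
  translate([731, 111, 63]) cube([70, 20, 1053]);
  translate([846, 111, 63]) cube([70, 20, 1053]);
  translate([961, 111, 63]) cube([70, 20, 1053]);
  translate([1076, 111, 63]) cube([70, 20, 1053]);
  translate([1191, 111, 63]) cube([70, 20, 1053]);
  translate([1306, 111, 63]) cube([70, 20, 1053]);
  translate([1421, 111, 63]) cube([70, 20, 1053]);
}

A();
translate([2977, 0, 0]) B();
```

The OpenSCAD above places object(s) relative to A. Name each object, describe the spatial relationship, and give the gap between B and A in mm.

The fence section's nearest face is 110 mm from the I-beam's +x face.

A is an I-beam. B is a fence section. The fence section is on the floor beside the I-beam on its +x side. The gap between the fence section and the I-beam is 110 mm.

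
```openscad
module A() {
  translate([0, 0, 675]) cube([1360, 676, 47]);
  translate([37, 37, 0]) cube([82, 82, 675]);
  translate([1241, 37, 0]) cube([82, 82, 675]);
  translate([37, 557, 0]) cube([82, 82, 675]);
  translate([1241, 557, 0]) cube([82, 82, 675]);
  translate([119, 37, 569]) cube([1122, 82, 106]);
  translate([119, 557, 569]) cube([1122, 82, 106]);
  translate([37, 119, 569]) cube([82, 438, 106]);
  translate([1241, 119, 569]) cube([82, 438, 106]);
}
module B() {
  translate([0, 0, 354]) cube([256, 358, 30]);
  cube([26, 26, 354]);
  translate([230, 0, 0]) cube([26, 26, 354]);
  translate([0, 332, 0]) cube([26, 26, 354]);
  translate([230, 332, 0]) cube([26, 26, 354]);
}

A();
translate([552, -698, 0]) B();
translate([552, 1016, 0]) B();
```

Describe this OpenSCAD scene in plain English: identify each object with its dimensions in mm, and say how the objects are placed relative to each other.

A is a rectangular dining table. The top is 1360×676×47 mm with its upper surface at z = 722 mm. It stands on four 82×82 mm square legs, each inset 37 mm from the nearest pair of top edges, running from the floor to the underside of the top. Four apron rails, 82 mm thick and 106 mm tall, run between adjacent legs with their top edges flush with the underside of the top and their outer faces flush with the legs' outer faces.

B is a four-legged stool. The seat is a 256×358×30 mm slab whose top surface is at z = 384 mm; four square legs, each 26×26 mm in cross-section, run from the floor (z = 0) to the underside of the seat, each flush with a corner of the seat.

Two stools sit around the table at the −y, +y sides.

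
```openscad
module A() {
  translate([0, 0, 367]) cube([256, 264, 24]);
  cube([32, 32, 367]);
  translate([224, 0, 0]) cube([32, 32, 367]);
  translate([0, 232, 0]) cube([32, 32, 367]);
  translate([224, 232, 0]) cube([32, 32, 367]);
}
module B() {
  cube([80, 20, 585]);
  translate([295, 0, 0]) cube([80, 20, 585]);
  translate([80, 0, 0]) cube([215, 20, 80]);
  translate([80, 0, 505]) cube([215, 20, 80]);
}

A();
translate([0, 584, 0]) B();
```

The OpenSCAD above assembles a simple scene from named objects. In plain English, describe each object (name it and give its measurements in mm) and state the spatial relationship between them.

A is a four-legged stool. The seat is 256×264 mm, 24 mm thick, top at z = 391 mm. It stands on four square legs, each 32×32 mm in cross-section, from z = 0 to the seat underside, each flush with a corner of the seat.

B is a rectangular picture frame lying in the x–z plane (depth along y). The opening is 215 mm wide (x) by 425 mm tall (z), surrounded by a border 80 mm wide on all four sides. The frame is 20 mm deep and is made of two full-height vertical stiles with two horizontal rails fitted between them.

The picture frame is on the floor beside the stool on its +y side.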